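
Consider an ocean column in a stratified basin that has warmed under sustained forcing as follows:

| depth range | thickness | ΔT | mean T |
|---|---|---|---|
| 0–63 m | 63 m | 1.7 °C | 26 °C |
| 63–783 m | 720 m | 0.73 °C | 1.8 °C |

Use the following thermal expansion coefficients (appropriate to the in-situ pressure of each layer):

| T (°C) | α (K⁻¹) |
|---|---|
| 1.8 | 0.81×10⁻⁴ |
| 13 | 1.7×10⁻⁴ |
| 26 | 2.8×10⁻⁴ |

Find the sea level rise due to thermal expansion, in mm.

about 72.6 mm

Layer 1 at 26 °C → α = 2.8×10⁻⁴ K⁻¹
Layer 2 at 1.8 °C → α = 0.81×10⁻⁴ K⁻¹
Layer 1: 2.8×10⁻⁴ × 63 × 1.7 = 0.029988 m
720 × 0.81×10⁻⁴ × 0.73 = 0.0425736 m
Δh = 0.029988 + 0.0425736 = 0.0725616 m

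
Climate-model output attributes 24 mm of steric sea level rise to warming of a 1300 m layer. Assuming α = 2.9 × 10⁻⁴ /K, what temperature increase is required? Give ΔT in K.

about 0.064 K

ΔT = Δh/(αH) = 0.024 / (2.9×10⁻⁴ × 1300) ≈ 0.06366 K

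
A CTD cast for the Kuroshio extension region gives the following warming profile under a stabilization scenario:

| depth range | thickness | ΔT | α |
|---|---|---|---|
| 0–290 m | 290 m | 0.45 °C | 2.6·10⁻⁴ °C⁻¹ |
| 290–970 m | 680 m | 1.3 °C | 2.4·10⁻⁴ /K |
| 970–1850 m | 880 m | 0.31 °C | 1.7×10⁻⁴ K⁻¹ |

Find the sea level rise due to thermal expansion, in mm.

292 mm of thermosteric rise

0–290 m: 0.45 × 290 × 2.6×10⁻⁴ = 0.03393 m
290–970 m: 1.3 × 680 × 2.4×10⁻⁴ = 0.21216 m
0.31 × 1.7×10⁻⁴ × 880 = 0.046376 m
Δh = 0.03393 + 0.21216 + 0.046376 = 0.292466 m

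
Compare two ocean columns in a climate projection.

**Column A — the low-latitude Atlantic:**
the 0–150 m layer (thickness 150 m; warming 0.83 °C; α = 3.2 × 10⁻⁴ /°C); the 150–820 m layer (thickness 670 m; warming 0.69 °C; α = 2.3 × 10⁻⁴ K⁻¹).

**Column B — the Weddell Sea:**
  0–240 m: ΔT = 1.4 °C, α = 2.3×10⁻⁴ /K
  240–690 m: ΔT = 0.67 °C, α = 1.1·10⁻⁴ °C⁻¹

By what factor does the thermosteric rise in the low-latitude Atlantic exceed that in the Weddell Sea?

A 150 × 3.2×10⁻⁴ × 0.83 = 0.03984 m
A Layer 2: 0.69 × 670 × 2.3×10⁻⁴ = 0.106329 m
A total: 0.146169 m
B Layer 1: 2.3×10⁻⁴ × 240 × 1.4 = 0.07728 m
B 450 × 1.1×10⁻⁴ × 0.67 = 0.033165 m
B total: 0.110445 m
Ratio: 0.146169 / 0.110445 ≈ 1.323

≈ 1.32×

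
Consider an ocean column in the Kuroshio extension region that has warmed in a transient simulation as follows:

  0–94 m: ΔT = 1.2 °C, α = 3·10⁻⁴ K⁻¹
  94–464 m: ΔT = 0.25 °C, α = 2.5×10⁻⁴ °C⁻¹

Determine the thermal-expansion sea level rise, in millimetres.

Δh = 57.0 mm

1.2 × 3×10⁻⁴ × 94 = 0.03384 m
Layer 2: 2.5×10⁻⁴ × 370 × 0.25 = 0.023125 m
Δh = 0.03384 + 0.023125 = 0.056965 m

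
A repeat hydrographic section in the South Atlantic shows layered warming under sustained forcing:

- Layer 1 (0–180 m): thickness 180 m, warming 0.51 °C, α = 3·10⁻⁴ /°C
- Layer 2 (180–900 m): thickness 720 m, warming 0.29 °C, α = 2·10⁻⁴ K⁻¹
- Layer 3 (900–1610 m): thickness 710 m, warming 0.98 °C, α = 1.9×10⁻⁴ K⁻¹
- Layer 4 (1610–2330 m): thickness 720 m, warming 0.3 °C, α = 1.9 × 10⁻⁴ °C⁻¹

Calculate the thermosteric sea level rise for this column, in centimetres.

Layer 1: 3×10⁻⁴ × 180 × 0.51 = 0.02754 m
180–900 m: 2×10⁻⁴ × 720 × 0.29 = 0.04176 m
900–1610 m: 710 × 0.98 × 1.9×10⁻⁴ = 0.132202 m
1610–2330 m: 1.9×10⁻⁴ × 720 × 0.3 = 0.04104 m
Δh = 0.02754 + 0.04176 + 0.132202 + 0.04104 = 0.242542 m

24 cm of thermosteric rise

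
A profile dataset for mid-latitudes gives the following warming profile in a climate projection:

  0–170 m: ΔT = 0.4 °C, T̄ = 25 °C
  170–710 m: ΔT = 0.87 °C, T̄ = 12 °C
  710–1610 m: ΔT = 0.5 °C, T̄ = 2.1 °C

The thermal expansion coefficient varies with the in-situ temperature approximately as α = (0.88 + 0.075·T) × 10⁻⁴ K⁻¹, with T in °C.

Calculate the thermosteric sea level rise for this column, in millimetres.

about 150 mm

Layer 1: α = (0.88 + 0.075×25)×10⁻⁴ = 2.755×10⁻⁴ K⁻¹
Layer 2: α = (0.88 + 0.075×12)×10⁻⁴ = 1.78×10⁻⁴ K⁻¹
Layer 3: α = (0.88 + 0.075×2.1)×10⁻⁴ = 1.0375×10⁻⁴ K⁻¹
0–170 m: 0.4 × 170 × 2.755×10⁻⁴ = 0.018734 m
170–710 m: 1.78×10⁻⁴ × 0.87 × 540 = 0.0836244 m
710–1610 m: 1.0375×10⁻⁴ × 0.5 × 900 = 0.0466875 m
Δh = 0.018734 + 0.0836244 + 0.0466875 = 0.1490459 m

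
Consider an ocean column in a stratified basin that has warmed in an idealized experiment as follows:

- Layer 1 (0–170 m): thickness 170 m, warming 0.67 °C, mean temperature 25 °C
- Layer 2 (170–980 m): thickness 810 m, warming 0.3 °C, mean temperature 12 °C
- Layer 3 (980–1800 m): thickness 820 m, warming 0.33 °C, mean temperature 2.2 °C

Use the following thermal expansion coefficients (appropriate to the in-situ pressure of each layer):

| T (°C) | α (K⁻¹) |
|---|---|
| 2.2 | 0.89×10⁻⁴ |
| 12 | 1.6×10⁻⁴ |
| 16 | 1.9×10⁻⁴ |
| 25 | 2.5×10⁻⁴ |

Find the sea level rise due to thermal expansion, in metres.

Layer 1 at 25 °C → α = 2.5×10⁻⁴ K⁻¹
Layer 2 at 12 °C → α = 1.6×10⁻⁴ K⁻¹
Layer 3 at 2.2 °C → α = 0.89×10⁻⁴ K⁻¹
170 × 2.5×10⁻⁴ × 0.67 = 0.028475 m
1.6×10⁻⁴ × 810 × 0.3 = 0.03888 m
Layer 3: 820 × 0.33 × 0.89×10⁻⁴ = 0.0240834 m
Δh = 0.028475 + 0.03888 + 0.0240834 = 0.0914384 m

Δh = 0.0914 m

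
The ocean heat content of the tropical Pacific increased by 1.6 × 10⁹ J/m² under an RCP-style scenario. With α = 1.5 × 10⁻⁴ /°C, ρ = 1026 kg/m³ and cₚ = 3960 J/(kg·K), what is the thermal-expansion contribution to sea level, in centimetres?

Δh ≈ 5.91 cm

Δh = αQ/(ρcₚ) = 1.5×10⁻⁴ × 1.6×10⁹ / (1026 × 3960) ≈ 0.05907 m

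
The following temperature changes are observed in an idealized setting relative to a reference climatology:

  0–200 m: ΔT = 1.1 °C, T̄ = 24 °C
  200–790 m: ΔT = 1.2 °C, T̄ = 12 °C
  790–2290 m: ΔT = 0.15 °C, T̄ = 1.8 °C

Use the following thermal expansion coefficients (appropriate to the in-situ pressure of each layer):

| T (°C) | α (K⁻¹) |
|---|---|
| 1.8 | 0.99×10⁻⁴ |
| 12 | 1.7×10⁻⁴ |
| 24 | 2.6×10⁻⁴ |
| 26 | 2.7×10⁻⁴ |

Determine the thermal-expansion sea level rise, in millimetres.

about 200 mm

Layer 1 at 24 °C → α = 2.6×10⁻⁴ K⁻¹
Layer 2 at 12 °C → α = 1.7×10⁻⁴ K⁻¹
Layer 3 at 1.8 °C → α = 0.99×10⁻⁴ K⁻¹
Layer 1: 2.6×10⁻⁴ × 1.1 × 200 = 0.05720 m
200–790 m: 1.7×10⁻⁴ × 590 × 1.2 = 0.12036 m
790–2290 m: 0.99×10⁻⁴ × 0.15 × 1500 = 0.022275 m
Δh = 0.05720 + 0.12036 + 0.022275 = 0.199835 m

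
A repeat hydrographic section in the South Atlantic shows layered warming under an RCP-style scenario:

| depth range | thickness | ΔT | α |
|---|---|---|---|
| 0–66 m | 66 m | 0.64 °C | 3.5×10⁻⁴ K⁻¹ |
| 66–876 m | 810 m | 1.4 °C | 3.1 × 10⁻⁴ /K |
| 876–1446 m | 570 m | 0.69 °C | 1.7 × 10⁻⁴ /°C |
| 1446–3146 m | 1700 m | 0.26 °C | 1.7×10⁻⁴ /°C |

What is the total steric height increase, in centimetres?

51 cm

0–66 m: 0.64 × 3.5×10⁻⁴ × 66 = 0.014784 m
66–876 m: 3.1×10⁻⁴ × 1.4 × 810 = 0.35154 m
0.69 × 1.7×10⁻⁴ × 570 = 0.066861 m
Layer 4: 1.7×10⁻⁴ × 0.26 × 1700 = 0.07514 m
Δh = 0.014784 + 0.35154 + 0.066861 + 0.07514 = 0.508325 m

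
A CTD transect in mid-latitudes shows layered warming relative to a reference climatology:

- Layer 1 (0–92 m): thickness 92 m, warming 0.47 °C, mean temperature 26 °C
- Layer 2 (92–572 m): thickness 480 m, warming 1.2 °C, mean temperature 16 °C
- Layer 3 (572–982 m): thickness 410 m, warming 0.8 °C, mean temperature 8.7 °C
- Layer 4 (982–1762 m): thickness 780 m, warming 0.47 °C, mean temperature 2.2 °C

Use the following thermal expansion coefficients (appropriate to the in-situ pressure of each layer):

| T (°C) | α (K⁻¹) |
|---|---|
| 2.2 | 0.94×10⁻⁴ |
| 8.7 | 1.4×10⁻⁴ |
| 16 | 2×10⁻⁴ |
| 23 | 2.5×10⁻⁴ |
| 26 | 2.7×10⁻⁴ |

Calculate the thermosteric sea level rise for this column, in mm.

210 mm

Layer 1 at 26 °C → α = 2.7×10⁻⁴ K⁻¹
Layer 2 at 16 °C → α = 2×10⁻⁴ K⁻¹
Layer 3 at 8.7 °C → α = 1.4×10⁻⁴ K⁻¹
Layer 4 at 2.2 °C → α = 0.94×10⁻⁴ K⁻¹
Layer 1: 92 × 2.7×10⁻⁴ × 0.47 = 0.0116748 m
92–572 m: 480 × 2×10⁻⁴ × 1.2 = 0.11520 m
410 × 0.8 × 1.4×10⁻⁴ = 0.04592 m
982–1762 m: 0.94×10⁻⁴ × 0.47 × 780 = 0.0344604 m
Δh = 0.0116748 + 0.11520 + 0.04592 + 0.0344604 = 0.2072552 m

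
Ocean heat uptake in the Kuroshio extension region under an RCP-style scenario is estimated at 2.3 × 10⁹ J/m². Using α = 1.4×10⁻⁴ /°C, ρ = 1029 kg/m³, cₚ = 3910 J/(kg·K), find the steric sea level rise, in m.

about 0.0800 m

Δh = αQ/(ρcₚ) = 1.4×10⁻⁴ × 2.3×10⁹ / (1029 × 3910) ≈ 0.080032 m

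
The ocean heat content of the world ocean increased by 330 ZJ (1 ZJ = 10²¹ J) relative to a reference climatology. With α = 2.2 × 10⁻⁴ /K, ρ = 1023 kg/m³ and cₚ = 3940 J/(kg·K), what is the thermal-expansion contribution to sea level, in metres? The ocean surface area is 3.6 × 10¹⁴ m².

Per unit area: Q = 330×10²¹ / (3.6×10¹⁴) ≈ 9.167×10⁸ J/m²
Δh = αQ/(ρcₚ) = 2.2×10⁻⁴ × 9.167×10⁸ / (1023 × 3940) ≈ 0.050035 m

about 0.050 m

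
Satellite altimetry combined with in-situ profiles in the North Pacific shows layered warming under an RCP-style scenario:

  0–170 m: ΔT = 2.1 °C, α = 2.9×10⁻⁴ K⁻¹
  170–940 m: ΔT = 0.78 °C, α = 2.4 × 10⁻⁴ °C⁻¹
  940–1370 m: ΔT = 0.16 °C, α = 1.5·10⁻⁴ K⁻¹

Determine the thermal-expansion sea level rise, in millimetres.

260 mm

Layer 1: 2.1 × 170 × 2.9×10⁻⁴ = 0.10353 m
Layer 2: 770 × 0.78 × 2.4×10⁻⁴ = 0.144144 m
0.16 × 1.5×10⁻⁴ × 430 = 0.01032 m
Δh = 0.10353 + 0.144144 + 0.01032 = 0.257994 m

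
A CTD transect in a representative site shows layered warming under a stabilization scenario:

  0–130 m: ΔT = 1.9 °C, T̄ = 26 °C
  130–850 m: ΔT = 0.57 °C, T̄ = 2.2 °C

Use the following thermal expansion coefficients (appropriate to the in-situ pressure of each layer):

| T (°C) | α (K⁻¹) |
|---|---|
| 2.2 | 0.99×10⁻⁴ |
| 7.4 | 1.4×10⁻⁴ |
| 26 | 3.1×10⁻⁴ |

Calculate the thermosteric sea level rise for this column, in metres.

Layer 1 at 26 °C → α = 3.1×10⁻⁴ K⁻¹
Layer 2 at 2.2 °C → α = 0.99×10⁻⁴ K⁻¹
0–130 m: 130 × 1.9 × 3.1×10⁻⁴ = 0.07657 m
Layer 2: 0.57 × 720 × 0.99×10⁻⁴ = 0.0406296 m
Δh = 0.07657 + 0.0406296 = 0.1171996 m ≈ 0.117 m

Δh ≈ 0.117 m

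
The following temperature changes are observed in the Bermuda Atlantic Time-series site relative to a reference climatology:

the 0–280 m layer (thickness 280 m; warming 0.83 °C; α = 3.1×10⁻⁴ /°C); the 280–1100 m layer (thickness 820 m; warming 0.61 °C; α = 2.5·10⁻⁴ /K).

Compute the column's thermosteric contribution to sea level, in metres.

about 0.20 m

0–280 m: 0.83 × 280 × 3.1×10⁻⁴ = 0.072044 m
0.61 × 820 × 2.5×10⁻⁴ = 0.12505 m
Δh = 0.072044 + 0.12505 = 0.197094 m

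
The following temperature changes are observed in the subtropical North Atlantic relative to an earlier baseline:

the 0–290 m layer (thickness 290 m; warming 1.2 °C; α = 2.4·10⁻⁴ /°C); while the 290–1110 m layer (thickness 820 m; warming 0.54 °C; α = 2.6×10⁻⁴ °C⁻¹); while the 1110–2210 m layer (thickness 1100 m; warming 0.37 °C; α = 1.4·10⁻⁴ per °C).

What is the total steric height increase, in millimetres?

260 mm

1.2 × 290 × 2.4×10⁻⁴ = 0.08352 m
290–1110 m: 0.54 × 2.6×10⁻⁴ × 820 = 0.115128 m
1100 × 0.37 × 1.4×10⁻⁴ = 0.05698 m
Δh = 0.08352 + 0.115128 + 0.05698 = 0.255628 m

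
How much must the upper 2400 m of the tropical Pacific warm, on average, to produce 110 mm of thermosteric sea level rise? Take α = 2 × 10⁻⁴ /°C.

ΔT ≈ 0.229 °C

ΔT = Δh/(αH) = 0.11 / (2×10⁻⁴ × 2400) ≈ 0.2292 °C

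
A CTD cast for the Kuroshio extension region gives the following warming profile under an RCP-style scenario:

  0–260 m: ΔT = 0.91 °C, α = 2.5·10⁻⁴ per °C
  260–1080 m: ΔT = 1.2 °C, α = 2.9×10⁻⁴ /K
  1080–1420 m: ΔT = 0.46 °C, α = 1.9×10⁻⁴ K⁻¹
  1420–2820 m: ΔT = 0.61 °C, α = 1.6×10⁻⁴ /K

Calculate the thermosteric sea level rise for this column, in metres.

Δh = 0.511 m

2.5×10⁻⁴ × 260 × 0.91 = 0.05915 m
1.2 × 2.9×10⁻⁴ × 820 = 0.28536 m
1080–1420 m: 340 × 1.9×10⁻⁴ × 0.46 = 0.029716 m
Layer 4: 1400 × 1.6×10⁻⁴ × 0.61 = 0.13664 m
Δh = 0.05915 + 0.28536 + 0.029716 + 0.13664 = 0.510866 m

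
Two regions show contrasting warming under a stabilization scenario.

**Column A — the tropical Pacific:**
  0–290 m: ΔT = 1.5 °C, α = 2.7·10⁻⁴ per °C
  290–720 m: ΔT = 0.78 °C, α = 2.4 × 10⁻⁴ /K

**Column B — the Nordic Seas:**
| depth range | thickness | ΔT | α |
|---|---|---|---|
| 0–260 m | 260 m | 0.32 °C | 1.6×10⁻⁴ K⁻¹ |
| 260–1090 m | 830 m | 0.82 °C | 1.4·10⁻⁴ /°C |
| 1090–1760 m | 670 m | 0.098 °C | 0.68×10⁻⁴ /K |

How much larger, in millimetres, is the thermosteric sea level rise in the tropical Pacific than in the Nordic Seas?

85 mm larger

A 0–290 m: 2.7×10⁻⁴ × 1.5 × 290 = 0.11745 m
A Layer 2: 2.4×10⁻⁴ × 0.78 × 430 = 0.080496 m
A total: 0.197946 m
B 0–260 m: 0.32 × 1.6×10⁻⁴ × 260 = 0.013312 m
B Layer 2: 830 × 0.82 × 1.4×10⁻⁴ = 0.095284 m
B 1090–1760 m: 670 × 0.68×10⁻⁴ × 0.098 = 0.00446488 m
B total: 0.11306088 m
Difference: 0.197946 − 0.11306088 = 0.08488512 m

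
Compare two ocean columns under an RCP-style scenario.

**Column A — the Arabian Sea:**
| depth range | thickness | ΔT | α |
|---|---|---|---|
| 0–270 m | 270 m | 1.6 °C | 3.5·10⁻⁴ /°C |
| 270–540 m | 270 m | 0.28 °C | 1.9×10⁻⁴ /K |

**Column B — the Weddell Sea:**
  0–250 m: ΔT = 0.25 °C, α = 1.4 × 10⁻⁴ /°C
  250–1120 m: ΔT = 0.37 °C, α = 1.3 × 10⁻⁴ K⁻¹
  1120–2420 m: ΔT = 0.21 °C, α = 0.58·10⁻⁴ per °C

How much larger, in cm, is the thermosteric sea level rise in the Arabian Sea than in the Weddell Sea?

9.91 cm

A 270 × 1.6 × 3.5×10⁻⁴ = 0.15120 m
A Layer 2: 0.28 × 270 × 1.9×10⁻⁴ = 0.014364 m
A total: 0.165564 m
B 1.4×10⁻⁴ × 0.25 × 250 = 0.00875 m
B Layer 2: 0.37 × 1.3×10⁻⁴ × 870 = 0.041847 m
B Layer 3: 1300 × 0.58×10⁻⁴ × 0.21 = 0.015834 m
B total: 0.066431 m
Difference: 0.165564 − 0.066431 = 0.099133 m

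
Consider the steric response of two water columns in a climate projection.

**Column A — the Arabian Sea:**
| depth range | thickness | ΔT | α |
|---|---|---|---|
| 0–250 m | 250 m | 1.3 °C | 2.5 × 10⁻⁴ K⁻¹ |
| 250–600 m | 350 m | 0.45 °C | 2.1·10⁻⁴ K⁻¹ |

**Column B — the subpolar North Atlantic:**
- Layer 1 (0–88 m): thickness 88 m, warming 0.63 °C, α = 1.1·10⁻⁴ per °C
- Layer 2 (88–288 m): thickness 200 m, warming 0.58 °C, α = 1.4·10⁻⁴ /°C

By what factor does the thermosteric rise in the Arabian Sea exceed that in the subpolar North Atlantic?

5.12

A Layer 1: 250 × 1.3 × 2.5×10⁻⁴ = 0.08125 m
A 250–600 m: 0.45 × 2.1×10⁻⁴ × 350 = 0.033075 m
A total: 0.114325 m
B 0–88 m: 1.1×10⁻⁴ × 0.63 × 88 = 0.0060984 m
B Layer 2: 200 × 0.58 × 1.4×10⁻⁴ = 0.01624 m
B total: 0.0223384 m
Ratio: 0.114325 / 0.0223384 ≈ 5.118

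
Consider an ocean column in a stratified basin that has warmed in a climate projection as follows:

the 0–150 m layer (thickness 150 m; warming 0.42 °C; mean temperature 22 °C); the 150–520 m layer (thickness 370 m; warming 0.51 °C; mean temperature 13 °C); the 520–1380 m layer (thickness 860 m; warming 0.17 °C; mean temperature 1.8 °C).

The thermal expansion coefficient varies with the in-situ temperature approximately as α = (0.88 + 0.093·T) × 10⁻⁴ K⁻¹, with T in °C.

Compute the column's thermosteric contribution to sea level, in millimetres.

73.2 mm

Layer 1: α = (0.88 + 0.093×22)×10⁻⁴ = 2.926×10⁻⁴ K⁻¹
Layer 2: α = (0.88 + 0.093×13)×10⁻⁴ = 2.089×10⁻⁴ K⁻¹
Layer 3: α = (0.88 + 0.093×1.8)×10⁻⁴ = 1.0474×10⁻⁴ K⁻¹
Layer 1: 150 × 2.926×10⁻⁴ × 0.42 = 0.0184338 m
Layer 2: 2.089×10⁻⁴ × 370 × 0.51 = 0.03941943 m
Layer 3: 0.17 × 860 × 1.0474×10⁻⁴ = 0.015312988 m
Δh = 0.0184338 + 0.03941943 + 0.015312988 = 0.073166218 m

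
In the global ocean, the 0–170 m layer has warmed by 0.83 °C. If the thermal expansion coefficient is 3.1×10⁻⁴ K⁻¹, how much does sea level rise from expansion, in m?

0.044 m

Δh = αΔT·H = 3.1×10⁻⁴ × 0.83 × 170 = 0.043741 m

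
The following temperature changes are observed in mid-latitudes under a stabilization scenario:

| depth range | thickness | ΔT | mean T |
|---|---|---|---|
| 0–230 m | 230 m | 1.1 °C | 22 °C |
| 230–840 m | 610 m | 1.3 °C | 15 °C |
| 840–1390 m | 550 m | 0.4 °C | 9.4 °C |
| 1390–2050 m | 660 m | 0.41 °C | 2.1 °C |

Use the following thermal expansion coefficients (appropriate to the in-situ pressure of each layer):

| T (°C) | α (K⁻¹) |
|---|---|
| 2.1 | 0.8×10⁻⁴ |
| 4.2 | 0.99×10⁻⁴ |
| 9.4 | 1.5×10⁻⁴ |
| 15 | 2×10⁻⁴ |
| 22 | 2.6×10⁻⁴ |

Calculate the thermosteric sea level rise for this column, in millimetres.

Layer 1 at 22 °C → α = 2.6×10⁻⁴ K⁻¹
Layer 2 at 15 °C → α = 2×10⁻⁴ K⁻¹
Layer 3 at 9.4 °C → α = 1.5×10⁻⁴ K⁻¹
Layer 4 at 2.1 °C → α = 0.8×10⁻⁴ K⁻¹
Layer 1: 2.6×10⁻⁴ × 1.1 × 230 = 0.06578 m
1.3 × 2×10⁻⁴ × 610 = 0.15860 m
550 × 0.4 × 1.5×10⁻⁴ = 0.03300 m
Layer 4: 0.41 × 0.8×10⁻⁴ × 660 = 0.021648 m
Δh = 0.06578 + 0.15860 + 0.03300 + 0.021648 = 0.279028 m ≈ 279 mm

Δh ≈ 279 mm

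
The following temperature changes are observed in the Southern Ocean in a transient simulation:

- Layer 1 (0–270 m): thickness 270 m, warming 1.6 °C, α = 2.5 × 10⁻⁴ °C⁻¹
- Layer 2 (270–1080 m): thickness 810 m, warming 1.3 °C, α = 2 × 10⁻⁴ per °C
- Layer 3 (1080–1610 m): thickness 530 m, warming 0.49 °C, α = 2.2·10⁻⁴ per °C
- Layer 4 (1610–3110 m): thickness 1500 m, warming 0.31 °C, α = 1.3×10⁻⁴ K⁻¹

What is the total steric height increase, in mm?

270 × 1.6 × 2.5×10⁻⁴ = 0.10800 m
810 × 2×10⁻⁴ × 1.3 = 0.21060 m
1080–1610 m: 530 × 0.49 × 2.2×10⁻⁴ = 0.057134 m
Layer 4: 0.31 × 1.3×10⁻⁴ × 1500 = 0.06045 m
Δh = 0.10800 + 0.21060 + 0.057134 + 0.06045 = 0.436184 m

about 440 mm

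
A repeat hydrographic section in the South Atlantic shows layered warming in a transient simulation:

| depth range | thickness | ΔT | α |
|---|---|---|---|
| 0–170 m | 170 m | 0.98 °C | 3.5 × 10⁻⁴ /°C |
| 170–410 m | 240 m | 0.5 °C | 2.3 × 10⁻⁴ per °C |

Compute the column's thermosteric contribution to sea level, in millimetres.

85.9 mm

0.98 × 170 × 3.5×10⁻⁴ = 0.05831 m
0.5 × 240 × 2.3×10⁻⁴ = 0.02760 m
Δh = 0.05831 + 0.02760 = 0.08591 m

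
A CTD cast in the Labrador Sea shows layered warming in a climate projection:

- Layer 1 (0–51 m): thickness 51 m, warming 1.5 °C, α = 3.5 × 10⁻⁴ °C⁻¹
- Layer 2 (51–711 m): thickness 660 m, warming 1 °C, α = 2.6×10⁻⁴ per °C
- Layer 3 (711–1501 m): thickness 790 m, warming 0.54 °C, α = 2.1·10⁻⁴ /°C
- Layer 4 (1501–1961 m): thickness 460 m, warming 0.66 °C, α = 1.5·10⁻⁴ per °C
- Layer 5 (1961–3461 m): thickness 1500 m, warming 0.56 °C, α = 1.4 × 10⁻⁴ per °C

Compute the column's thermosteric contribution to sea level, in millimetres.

Layer 1: 1.5 × 51 × 3.5×10⁻⁴ = 0.026775 m
1 × 2.6×10⁻⁴ × 660 = 0.17160 m
2.1×10⁻⁴ × 790 × 0.54 = 0.089586 m
Layer 4: 1.5×10⁻⁴ × 460 × 0.66 = 0.04554 m
0.56 × 1500 × 1.4×10⁻⁴ = 0.11760 m
Δh = 0.026775 + 0.17160 + 0.089586 + 0.04554 + 0.11760 = 0.451101 m ≈ 451 mm

about 451 mm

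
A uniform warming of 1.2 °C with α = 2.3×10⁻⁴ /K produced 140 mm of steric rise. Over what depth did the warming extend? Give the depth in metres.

H = Δh/(αΔT) = 0.14 / (2.3×10⁻⁴ × 1.2) ≈ 507.2 m

H ≈ 507 m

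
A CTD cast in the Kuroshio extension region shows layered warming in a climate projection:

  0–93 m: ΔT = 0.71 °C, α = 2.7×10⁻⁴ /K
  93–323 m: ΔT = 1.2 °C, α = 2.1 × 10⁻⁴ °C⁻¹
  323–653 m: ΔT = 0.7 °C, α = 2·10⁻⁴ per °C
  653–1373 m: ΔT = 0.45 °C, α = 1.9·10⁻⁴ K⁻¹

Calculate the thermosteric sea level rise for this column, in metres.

Δh = 0.184 m

Layer 1: 93 × 2.7×10⁻⁴ × 0.71 = 0.0178281 m
Layer 2: 230 × 2.1×10⁻⁴ × 1.2 = 0.05796 m
323–653 m: 2×10⁻⁴ × 0.7 × 330 = 0.04620 m
Layer 4: 720 × 0.45 × 1.9×10⁻⁴ = 0.06156 m
Δh = 0.0178281 + 0.05796 + 0.04620 + 0.06156 = 0.1835481 m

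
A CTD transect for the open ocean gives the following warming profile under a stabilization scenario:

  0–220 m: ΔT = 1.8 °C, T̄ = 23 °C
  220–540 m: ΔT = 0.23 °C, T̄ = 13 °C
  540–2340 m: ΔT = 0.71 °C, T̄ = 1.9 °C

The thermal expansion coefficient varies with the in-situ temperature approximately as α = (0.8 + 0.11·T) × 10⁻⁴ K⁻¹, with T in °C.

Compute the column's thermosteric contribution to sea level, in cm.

Layer 1: α = (0.8 + 0.11×23)×10⁻⁴ = 3.33×10⁻⁴ K⁻¹
Layer 2: α = (0.8 + 0.11×13)×10⁻⁴ = 2.23×10⁻⁴ K⁻¹
Layer 3: α = (0.8 + 0.11×1.9)×10⁻⁴ = 1.009×10⁻⁴ K⁻¹
0–220 m: 3.33×10⁻⁴ × 1.8 × 220 = 0.131868 m
320 × 0.23 × 2.23×10⁻⁴ = 0.0164128 m
540–2340 m: 1.009×10⁻⁴ × 0.71 × 1800 = 0.1289502 m
Δh = 0.131868 + 0.0164128 + 0.1289502 = 0.277231 m

28 cm of thermosteric rise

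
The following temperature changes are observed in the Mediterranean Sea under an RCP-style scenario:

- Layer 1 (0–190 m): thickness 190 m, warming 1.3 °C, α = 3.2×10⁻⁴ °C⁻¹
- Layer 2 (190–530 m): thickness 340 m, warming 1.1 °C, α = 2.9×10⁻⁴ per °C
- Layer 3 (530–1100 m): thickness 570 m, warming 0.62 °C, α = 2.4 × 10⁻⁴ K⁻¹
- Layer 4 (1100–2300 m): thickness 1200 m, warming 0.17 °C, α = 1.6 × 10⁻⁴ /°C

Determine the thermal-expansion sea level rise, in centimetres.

Layer 1: 3.2×10⁻⁴ × 1.3 × 190 = 0.07904 m
Layer 2: 1.1 × 340 × 2.9×10⁻⁴ = 0.10846 m
0.62 × 570 × 2.4×10⁻⁴ = 0.084816 m
1100–2300 m: 1200 × 0.17 × 1.6×10⁻⁴ = 0.03264 m
Δh = 0.07904 + 0.10846 + 0.084816 + 0.03264 = 0.304956 m

30 cm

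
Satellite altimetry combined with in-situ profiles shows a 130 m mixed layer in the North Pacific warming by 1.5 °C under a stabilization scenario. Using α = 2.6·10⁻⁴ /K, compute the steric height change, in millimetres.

Δh = αΔT·H = 2.6×10⁻⁴ × 1.5 × 130 = 0.05070 m

51 mm of thermosteric rise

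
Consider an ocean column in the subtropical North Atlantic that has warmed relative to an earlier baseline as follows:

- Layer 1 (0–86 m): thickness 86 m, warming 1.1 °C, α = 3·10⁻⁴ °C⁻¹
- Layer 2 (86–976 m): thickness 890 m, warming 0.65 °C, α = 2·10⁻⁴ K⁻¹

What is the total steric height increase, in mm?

Layer 1: 3×10⁻⁴ × 1.1 × 86 = 0.02838 m
86–976 m: 0.65 × 2×10⁻⁴ × 890 = 0.11570 m
Δh = 0.02838 + 0.11570 = 0.14408 m

140 mm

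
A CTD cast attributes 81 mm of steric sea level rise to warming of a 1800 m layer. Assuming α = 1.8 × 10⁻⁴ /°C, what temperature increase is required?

ΔT = Δh/(αH) = 0.081 / (1.8×10⁻⁴ × 1800) = 0.2500 °C

0.250 °C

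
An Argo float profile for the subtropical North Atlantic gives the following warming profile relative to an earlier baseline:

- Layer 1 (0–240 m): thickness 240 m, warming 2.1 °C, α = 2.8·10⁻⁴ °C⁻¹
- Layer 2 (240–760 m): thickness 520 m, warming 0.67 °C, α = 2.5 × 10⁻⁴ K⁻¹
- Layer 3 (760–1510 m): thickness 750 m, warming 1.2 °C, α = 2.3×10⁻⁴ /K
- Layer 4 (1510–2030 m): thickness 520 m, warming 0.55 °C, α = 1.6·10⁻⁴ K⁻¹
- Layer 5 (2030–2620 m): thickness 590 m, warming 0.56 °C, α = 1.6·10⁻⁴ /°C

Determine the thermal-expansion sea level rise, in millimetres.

534 mm

Layer 1: 240 × 2.8×10⁻⁴ × 2.1 = 0.14112 m
240–760 m: 520 × 0.67 × 2.5×10⁻⁴ = 0.08710 m
Layer 3: 2.3×10⁻⁴ × 750 × 1.2 = 0.20700 m
Layer 4: 0.55 × 520 × 1.6×10⁻⁴ = 0.04576 m
2030–2620 m: 0.56 × 1.6×10⁻⁴ × 590 = 0.052864 m
Δh = 0.14112 + 0.08710 + 0.20700 + 0.04576 + 0.052864 = 0.533844 m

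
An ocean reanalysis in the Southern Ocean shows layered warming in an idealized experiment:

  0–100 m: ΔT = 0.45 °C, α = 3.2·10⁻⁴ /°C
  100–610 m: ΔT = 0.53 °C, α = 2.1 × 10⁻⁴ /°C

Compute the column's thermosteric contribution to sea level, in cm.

7.1 cm of thermosteric rise

0.45 × 100 × 3.2×10⁻⁴ = 0.01440 m
2.1×10⁻⁴ × 0.53 × 510 = 0.056763 m
Δh = 0.01440 + 0.056763 = 0.071163 m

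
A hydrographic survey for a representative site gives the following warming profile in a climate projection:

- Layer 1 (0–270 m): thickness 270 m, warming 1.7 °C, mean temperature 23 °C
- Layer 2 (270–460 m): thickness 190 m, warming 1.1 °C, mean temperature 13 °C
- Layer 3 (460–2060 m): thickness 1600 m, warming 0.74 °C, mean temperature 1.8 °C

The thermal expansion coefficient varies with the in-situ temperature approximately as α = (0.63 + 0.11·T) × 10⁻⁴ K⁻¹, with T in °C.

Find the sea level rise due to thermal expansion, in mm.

Layer 1: α = (0.63 + 0.11×23)×10⁻⁴ = 3.16×10⁻⁴ K⁻¹
Layer 2: α = (0.63 + 0.11×13)×10⁻⁴ = 2.06×10⁻⁴ K⁻¹
Layer 3: α = (0.63 + 0.11×1.8)×10⁻⁴ = 0.828×10⁻⁴ K⁻¹
Layer 1: 3.16×10⁻⁴ × 270 × 1.7 = 0.145044 m
1.1 × 190 × 2.06×10⁻⁴ = 0.043054 m
460–2060 m: 0.828×10⁻⁴ × 0.74 × 1600 = 0.0980352 m
Δh = 0.145044 + 0.043054 + 0.0980352 = 0.2861332 m ≈ 286 mm

286 mm of thermosteric rise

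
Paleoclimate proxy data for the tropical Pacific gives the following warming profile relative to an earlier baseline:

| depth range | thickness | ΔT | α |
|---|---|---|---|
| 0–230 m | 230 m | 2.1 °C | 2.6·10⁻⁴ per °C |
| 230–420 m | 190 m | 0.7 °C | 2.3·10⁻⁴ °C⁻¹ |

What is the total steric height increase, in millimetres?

2.6×10⁻⁴ × 2.1 × 230 = 0.12558 m
190 × 2.3×10⁻⁴ × 0.7 = 0.03059 m
Δh = 0.12558 + 0.03059 = 0.15617 m ≈ 156 mm

156 mm of thermosteric rise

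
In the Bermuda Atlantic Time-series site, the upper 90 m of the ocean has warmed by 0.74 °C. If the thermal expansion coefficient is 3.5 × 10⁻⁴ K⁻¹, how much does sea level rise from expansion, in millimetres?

Δh = αΔT·H = 3.5×10⁻⁴ × 0.74 × 90 = 0.02331 m

23 mm of thermosteric rise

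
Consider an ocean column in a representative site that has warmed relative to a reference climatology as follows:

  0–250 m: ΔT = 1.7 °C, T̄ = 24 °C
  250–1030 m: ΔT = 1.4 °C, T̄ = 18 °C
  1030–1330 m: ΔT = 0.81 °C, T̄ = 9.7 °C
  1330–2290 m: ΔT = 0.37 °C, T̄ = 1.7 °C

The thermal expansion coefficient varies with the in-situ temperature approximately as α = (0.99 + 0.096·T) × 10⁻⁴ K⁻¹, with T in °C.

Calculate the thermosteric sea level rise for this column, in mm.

524 mm of thermosteric rise

Layer 1: α = (0.99 + 0.096×24)×10⁻⁴ = 3.294×10⁻⁴ K⁻¹
Layer 2: α = (0.99 + 0.096×18)×10⁻⁴ = 2.718×10⁻⁴ K⁻¹
Layer 3: α = (0.99 + 0.096×9.7)×10⁻⁴ = 1.9212×10⁻⁴ K⁻¹
Layer 4: α = (0.99 + 0.096×1.7)×10⁻⁴ = 1.1532×10⁻⁴ K⁻¹
Layer 1: 1.7 × 250 × 3.294×10⁻⁴ = 0.139995 m
1.4 × 2.718×10⁻⁴ × 780 = 0.2968056 m
Layer 3: 1.9212×10⁻⁴ × 300 × 0.81 = 0.04668516 m
1330–2290 m: 960 × 1.1532×10⁻⁴ × 0.37 = 0.040961664 m
Δh = 0.139995 + 0.2968056 + 0.04668516 + 0.040961664 = 0.524447424 m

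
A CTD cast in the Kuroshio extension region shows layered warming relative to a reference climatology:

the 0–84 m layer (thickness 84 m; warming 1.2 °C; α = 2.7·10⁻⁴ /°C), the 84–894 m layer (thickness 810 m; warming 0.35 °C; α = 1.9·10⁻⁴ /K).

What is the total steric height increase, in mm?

0–84 m: 2.7×10⁻⁴ × 1.2 × 84 = 0.027216 m
Layer 2: 810 × 0.35 × 1.9×10⁻⁴ = 0.053865 m
Δh = 0.027216 + 0.053865 = 0.081081 m ≈ 81 mm

about 81 mm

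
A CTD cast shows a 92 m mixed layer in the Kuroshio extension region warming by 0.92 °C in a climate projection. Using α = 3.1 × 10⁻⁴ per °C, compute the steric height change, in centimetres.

Δh = αΔT·H = 3.1×10⁻⁴ × 0.92 × 92 = 0.0262384 m

Δh = 2.62 cm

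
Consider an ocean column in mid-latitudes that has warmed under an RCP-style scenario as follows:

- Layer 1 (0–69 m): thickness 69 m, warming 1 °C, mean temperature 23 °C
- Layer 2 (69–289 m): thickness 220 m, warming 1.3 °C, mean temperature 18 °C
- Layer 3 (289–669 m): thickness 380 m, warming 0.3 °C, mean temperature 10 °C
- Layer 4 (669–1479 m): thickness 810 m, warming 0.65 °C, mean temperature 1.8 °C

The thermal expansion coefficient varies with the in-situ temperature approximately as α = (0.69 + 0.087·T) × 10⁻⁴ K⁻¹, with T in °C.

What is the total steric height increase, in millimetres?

Δh = 145 mm

Layer 1: α = (0.69 + 0.087×23)×10⁻⁴ = 2.691×10⁻⁴ K⁻¹
Layer 2: α = (0.69 + 0.087×18)×10⁻⁴ = 2.256×10⁻⁴ K⁻¹
Layer 3: α = (0.69 + 0.087×10)×10⁻⁴ = 1.56×10⁻⁴ K⁻¹
Layer 4: α = (0.69 + 0.087×1.8)×10⁻⁴ = 0.8466×10⁻⁴ K⁻¹
Layer 1: 1 × 2.691×10⁻⁴ × 69 = 0.0185679 m
220 × 2.256×10⁻⁴ × 1.3 = 0.0645216 m
1.56×10⁻⁴ × 380 × 0.3 = 0.017784 m
Layer 4: 0.65 × 810 × 0.8466×10⁻⁴ = 0.04457349 m
Δh = 0.0185679 + 0.0645216 + 0.017784 + 0.04457349 = 0.14544699 m ≈ 145 mm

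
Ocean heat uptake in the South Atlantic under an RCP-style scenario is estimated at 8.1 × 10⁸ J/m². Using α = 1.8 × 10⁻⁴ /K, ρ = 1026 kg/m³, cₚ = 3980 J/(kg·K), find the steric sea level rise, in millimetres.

Δh = αQ/(ρcₚ) = 1.8×10⁻⁴ × 8.1×10⁸ / (1026 × 3980) ≈ 0.035705 m

35.7 mm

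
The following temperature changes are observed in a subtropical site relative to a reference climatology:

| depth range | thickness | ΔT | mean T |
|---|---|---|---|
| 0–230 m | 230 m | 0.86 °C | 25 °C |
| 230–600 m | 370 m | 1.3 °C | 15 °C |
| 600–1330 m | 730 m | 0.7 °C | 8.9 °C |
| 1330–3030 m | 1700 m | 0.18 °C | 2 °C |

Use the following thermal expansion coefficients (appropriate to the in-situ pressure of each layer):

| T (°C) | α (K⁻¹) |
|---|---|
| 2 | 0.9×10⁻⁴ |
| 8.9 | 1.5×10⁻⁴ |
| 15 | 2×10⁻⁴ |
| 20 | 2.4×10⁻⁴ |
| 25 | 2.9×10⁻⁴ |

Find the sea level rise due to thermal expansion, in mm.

about 258 mm

Layer 1 at 25 °C → α = 2.9×10⁻⁴ K⁻¹
Layer 2 at 15 °C → α = 2×10⁻⁴ K⁻¹
Layer 3 at 8.9 °C → α = 1.5×10⁻⁴ K⁻¹
Layer 4 at 2 °C → α = 0.9×10⁻⁴ K⁻¹
2.9×10⁻⁴ × 230 × 0.86 = 0.057362 m
Layer 2: 1.3 × 370 × 2×10⁻⁴ = 0.09620 m
600–1330 m: 1.5×10⁻⁴ × 730 × 0.7 = 0.07665 m
Layer 4: 0.18 × 1700 × 0.9×10⁻⁴ = 0.02754 m
Δh = 0.057362 + 0.09620 + 0.07665 + 0.02754 = 0.257752 m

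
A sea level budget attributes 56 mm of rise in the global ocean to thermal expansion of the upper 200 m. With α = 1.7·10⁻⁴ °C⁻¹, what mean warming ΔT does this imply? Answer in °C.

1.65 °C

ΔT = Δh/(αH) = 0.056 / (1.7×10⁻⁴ × 200) ≈ 1.647 °C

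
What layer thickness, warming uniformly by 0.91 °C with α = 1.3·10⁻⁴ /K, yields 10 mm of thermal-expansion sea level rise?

85 m

H = Δh/(αΔT) = 0.01 / (1.3×10⁻⁴ × 0.91) ≈ 84.53 m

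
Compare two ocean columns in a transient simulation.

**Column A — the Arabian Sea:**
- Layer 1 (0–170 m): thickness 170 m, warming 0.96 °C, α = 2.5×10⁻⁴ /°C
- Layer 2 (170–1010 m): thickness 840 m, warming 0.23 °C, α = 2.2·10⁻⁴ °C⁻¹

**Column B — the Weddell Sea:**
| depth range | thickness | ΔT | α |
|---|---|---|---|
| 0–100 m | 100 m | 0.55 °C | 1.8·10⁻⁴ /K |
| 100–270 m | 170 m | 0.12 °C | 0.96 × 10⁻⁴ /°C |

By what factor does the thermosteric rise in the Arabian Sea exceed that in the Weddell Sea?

A Layer 1: 2.5×10⁻⁴ × 170 × 0.96 = 0.04080 m
A 170–1010 m: 840 × 2.2×10⁻⁴ × 0.23 = 0.042504 m
A total: 0.083304 m
B 1.8×10⁻⁴ × 100 × 0.55 = 0.00990 m
B Layer 2: 0.12 × 170 × 0.96×10⁻⁴ = 0.0019584 m
B total: 0.0118584 m
Ratio: 0.083304 / 0.0118584 ≈ 7.025

7.0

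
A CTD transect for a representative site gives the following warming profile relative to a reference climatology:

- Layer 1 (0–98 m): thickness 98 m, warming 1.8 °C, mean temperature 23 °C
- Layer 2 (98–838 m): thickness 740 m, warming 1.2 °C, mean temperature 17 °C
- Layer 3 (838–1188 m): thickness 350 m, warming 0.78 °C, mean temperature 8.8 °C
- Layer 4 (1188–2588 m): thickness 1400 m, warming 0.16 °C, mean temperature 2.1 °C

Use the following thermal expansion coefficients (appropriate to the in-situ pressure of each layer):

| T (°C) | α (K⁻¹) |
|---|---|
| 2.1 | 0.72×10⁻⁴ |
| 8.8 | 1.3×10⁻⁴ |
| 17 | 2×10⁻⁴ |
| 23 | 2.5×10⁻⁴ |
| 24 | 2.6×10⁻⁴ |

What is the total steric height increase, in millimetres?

273 mm of thermosteric rise

Layer 1 at 23 °C → α = 2.5×10⁻⁴ K⁻¹
Layer 2 at 17 °C → α = 2×10⁻⁴ K⁻¹
Layer 3 at 8.8 °C → α = 1.3×10⁻⁴ K⁻¹
Layer 4 at 2.1 °C → α = 0.72×10⁻⁴ K⁻¹
1.8 × 2.5×10⁻⁴ × 98 = 0.04410 m
Layer 2: 2×10⁻⁴ × 740 × 1.2 = 0.17760 m
1.3×10⁻⁴ × 0.78 × 350 = 0.03549 m
1400 × 0.16 × 0.72×10⁻⁴ = 0.016128 m
Δh = 0.04410 + 0.17760 + 0.03549 + 0.016128 = 0.273318 m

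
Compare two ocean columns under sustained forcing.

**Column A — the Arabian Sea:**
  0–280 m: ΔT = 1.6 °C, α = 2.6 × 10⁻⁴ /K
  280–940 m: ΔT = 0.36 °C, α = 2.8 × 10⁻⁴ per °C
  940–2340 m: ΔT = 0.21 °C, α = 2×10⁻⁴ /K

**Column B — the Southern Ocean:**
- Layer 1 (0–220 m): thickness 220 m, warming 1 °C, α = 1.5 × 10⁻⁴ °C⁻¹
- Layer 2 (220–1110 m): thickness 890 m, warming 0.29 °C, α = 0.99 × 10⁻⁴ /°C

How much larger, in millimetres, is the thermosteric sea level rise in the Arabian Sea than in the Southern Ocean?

A Layer 1: 2.6×10⁻⁴ × 1.6 × 280 = 0.11648 m
A 280–940 m: 2.8×10⁻⁴ × 0.36 × 660 = 0.066528 m
A 2×10⁻⁴ × 1400 × 0.21 = 0.05880 m
A total: 0.241808 m
B Layer 1: 1.5×10⁻⁴ × 1 × 220 = 0.03300 m
B 890 × 0.29 × 0.99×10⁻⁴ = 0.0255519 m
B total: 0.0585519 m
Difference: 0.241808 − 0.0585519 = 0.1832561 m

Δh_A − Δh_B ≈ 180 mm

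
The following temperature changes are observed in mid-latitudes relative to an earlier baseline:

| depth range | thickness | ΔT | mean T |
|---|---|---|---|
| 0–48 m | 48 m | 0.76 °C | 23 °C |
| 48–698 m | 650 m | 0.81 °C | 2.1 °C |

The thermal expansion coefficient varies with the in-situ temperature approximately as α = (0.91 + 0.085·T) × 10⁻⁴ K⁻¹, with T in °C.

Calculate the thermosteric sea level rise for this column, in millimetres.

Layer 1: α = (0.91 + 0.085×23)×10⁻⁴ = 2.865×10⁻⁴ K⁻¹
Layer 2: α = (0.91 + 0.085×2.1)×10⁻⁴ = 1.0885×10⁻⁴ K⁻¹
0.76 × 48 × 2.865×10⁻⁴ = 0.01045152 m
Layer 2: 650 × 1.0885×10⁻⁴ × 0.81 = 0.057309525 m
Δh = 0.01045152 + 0.057309525 = 0.067761045 m

Δh = 67.8 mm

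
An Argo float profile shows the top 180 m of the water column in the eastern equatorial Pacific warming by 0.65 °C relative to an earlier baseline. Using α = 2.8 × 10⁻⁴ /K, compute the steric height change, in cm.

Δh = 3.3 cm

Δh = αΔT·H = 2.8×10⁻⁴ × 0.65 × 180 = 0.03276 m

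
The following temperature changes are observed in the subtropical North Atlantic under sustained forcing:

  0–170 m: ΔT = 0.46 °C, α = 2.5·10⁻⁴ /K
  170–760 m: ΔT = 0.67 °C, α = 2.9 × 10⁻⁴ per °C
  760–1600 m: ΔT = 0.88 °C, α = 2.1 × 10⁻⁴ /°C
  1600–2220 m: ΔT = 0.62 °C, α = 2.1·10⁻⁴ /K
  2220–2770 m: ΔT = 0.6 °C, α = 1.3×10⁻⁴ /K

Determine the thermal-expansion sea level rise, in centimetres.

Layer 1: 0.46 × 2.5×10⁻⁴ × 170 = 0.01955 m
Layer 2: 0.67 × 2.9×10⁻⁴ × 590 = 0.114637 m
Layer 3: 2.1×10⁻⁴ × 840 × 0.88 = 0.155232 m
Layer 4: 2.1×10⁻⁴ × 620 × 0.62 = 0.080724 m
2220–2770 m: 550 × 1.3×10⁻⁴ × 0.6 = 0.04290 m
Δh = 0.01955 + 0.114637 + 0.155232 + 0.080724 + 0.04290 = 0.413043 m ≈ 41 cm

Δh = 41 cm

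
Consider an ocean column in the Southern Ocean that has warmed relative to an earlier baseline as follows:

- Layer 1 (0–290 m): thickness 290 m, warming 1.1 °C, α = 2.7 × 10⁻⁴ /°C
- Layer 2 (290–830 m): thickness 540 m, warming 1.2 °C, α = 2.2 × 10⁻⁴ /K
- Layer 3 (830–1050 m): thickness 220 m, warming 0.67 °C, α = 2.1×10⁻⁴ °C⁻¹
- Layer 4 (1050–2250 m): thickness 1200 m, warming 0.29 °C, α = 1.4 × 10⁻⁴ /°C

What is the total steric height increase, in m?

Layer 1: 2.7×10⁻⁴ × 1.1 × 290 = 0.08613 m
Layer 2: 2.2×10⁻⁴ × 540 × 1.2 = 0.14256 m
2.1×10⁻⁴ × 0.67 × 220 = 0.030954 m
1050–2250 m: 1.4×10⁻⁴ × 1200 × 0.29 = 0.04872 m
Δh = 0.08613 + 0.14256 + 0.030954 + 0.04872 = 0.308364 m

0.308 m of thermosteric rise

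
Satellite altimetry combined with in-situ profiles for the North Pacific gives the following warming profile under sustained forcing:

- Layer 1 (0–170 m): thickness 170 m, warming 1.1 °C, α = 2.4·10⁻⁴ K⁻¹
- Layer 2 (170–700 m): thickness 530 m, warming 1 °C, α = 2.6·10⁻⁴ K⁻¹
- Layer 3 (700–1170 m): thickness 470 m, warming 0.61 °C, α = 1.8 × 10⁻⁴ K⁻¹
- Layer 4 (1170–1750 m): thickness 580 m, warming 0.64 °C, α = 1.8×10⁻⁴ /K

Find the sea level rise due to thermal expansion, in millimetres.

0–170 m: 2.4×10⁻⁴ × 1.1 × 170 = 0.04488 m
170–700 m: 530 × 1 × 2.6×10⁻⁴ = 0.13780 m
700–1170 m: 0.61 × 470 × 1.8×10⁻⁴ = 0.051606 m
1170–1750 m: 1.8×10⁻⁴ × 580 × 0.64 = 0.066816 m
Δh = 0.04488 + 0.13780 + 0.051606 + 0.066816 = 0.301102 m

Δh ≈ 301 mm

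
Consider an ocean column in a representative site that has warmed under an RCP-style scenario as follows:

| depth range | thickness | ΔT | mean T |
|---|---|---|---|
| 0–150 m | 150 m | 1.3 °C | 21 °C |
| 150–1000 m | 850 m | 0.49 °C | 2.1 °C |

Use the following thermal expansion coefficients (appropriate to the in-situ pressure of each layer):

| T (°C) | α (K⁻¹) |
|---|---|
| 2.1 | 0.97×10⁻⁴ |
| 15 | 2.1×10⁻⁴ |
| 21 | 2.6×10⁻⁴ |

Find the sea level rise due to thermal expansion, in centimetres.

Layer 1 at 21 °C → α = 2.6×10⁻⁴ K⁻¹
Layer 2 at 2.1 °C → α = 0.97×10⁻⁴ K⁻¹
0–150 m: 150 × 2.6×10⁻⁴ × 1.3 = 0.05070 m
Layer 2: 850 × 0.49 × 0.97×10⁻⁴ = 0.0404005 m
Δh = 0.05070 + 0.0404005 = 0.0911005 m

Δh ≈ 9.11 cm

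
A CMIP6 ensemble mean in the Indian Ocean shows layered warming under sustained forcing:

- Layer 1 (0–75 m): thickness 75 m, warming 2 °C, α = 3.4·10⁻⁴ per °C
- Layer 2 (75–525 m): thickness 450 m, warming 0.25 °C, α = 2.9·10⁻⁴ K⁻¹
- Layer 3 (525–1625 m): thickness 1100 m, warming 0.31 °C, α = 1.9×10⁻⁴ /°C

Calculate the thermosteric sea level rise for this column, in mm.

2 × 3.4×10⁻⁴ × 75 = 0.05100 m
0.25 × 2.9×10⁻⁴ × 450 = 0.032625 m
Layer 3: 1100 × 1.9×10⁻⁴ × 0.31 = 0.06479 m
Δh = 0.05100 + 0.032625 + 0.06479 = 0.148415 m

Δh ≈ 148 mm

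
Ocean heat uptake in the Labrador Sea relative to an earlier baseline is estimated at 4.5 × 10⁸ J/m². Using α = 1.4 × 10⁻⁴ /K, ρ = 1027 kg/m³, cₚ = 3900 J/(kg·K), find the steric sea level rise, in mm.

16 mm

Δh = αQ/(ρcₚ) = 1.4×10⁻⁴ × 4.5×10⁸ / (1027 × 3900) ≈ 0.015729 m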